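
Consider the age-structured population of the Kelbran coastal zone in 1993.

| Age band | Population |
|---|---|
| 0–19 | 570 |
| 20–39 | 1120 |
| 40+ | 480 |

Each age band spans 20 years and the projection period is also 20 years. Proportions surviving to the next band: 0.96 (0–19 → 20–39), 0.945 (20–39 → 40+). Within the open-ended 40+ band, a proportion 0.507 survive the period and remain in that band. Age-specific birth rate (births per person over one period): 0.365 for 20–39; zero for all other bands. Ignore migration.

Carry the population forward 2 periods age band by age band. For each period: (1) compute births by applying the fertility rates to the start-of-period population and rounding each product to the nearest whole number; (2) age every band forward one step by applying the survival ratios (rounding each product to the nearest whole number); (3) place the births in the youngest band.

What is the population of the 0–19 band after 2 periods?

Numbering the groups 1..3 from youngest to oldest:
Period 1.
Births: 1120 * 0.365 = 409
Group 2: 570 * 0.96 = 547
Group 3: 1120 * 0.945 + 480 * 0.507 = 1058 + 243 = 1301
→ [409, 547, 1301]
Period 2.
Births: 547 * 0.365 = 200
Group 2: 409 * 0.96 = 393
Group 3: 547 * 0.945 + 1301 * 0.507 = 517 + 660 = 1177
→ [200, 393, 1177]

200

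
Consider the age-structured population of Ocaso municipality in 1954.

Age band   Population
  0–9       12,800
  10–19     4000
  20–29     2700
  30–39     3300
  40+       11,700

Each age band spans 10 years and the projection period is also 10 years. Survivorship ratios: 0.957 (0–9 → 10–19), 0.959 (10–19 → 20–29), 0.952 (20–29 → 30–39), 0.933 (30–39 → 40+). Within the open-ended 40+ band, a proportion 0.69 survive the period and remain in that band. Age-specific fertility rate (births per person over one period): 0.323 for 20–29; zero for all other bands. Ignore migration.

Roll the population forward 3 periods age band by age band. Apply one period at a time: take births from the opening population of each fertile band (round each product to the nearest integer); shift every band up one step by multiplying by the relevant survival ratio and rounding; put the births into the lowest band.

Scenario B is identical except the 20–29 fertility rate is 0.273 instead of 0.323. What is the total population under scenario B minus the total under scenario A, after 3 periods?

Numbering the bands 1..5 from youngest to oldest:
Period 1.
Births: 2700 × 0.323 = 872
Band 2: 12800 × 0.957 = 12250
Band 3: 4000 × 0.959 = 3836
Band 4: 2700 × 0.952 = 2570
Band 5: 3300 × 0.933 + 11700 × 0.69 = 3079 + 8073 = 11152
Giving 872 / 12250 / 3836 / 2570 / 11152.
Period 2.
Births: 3836 × 0.323 = 1239
Band 2: 872 × 0.957 = 835
Band 3: 12250 × 0.959 = 11748
Band 4: 3836 × 0.952 = 3652
Band 5: 2570 × 0.933 + 11152 × 0.69 = 2398 + 7695 = 10093
Giving 1239 / 835 / 11748 / 3652 / 10093.
Period 3.
Births: 11748 × 0.323 = 3795
Band 2: 1239 × 0.957 = 1186
Band 3: 835 × 0.959 = 801
Band 4: 11748 × 0.952 = 11184
Band 5: 3652 × 0.933 + 10093 × 0.69 = 3407 + 6964 = 10371
Giving 3795 / 1186 / 801 / 11184 / 10371.
Scenario A total after 3 periods: 27337
Scenario B projection —
Period 1.
Births: 2700 × 0.273 = 737
Band 2: 12800 × 0.957 = 12250
Band 3: 4000 × 0.959 = 3836
Band 4: 2700 × 0.952 = 2570
Band 5: 3300 × 0.933 + 11700 × 0.69 = 3079 + 8073 = 11152
Giving 737 / 12250 / 3836 / 2570 / 11152.
Period 2.
Births: 3836 × 0.273 = 1047
Band 2: 737 × 0.957 = 705
Band 3: 12250 × 0.959 = 11748
Band 4: 3836 × 0.952 = 3652
Band 5: 2570 × 0.933 + 11152 × 0.69 = 2398 + 7695 = 10093
Giving 1047 / 705 / 11748 / 3652 / 10093.
Period 3.
Births: 11748 × 0.273 = 3207
Band 2: 1047 × 0.957 = 1002
Band 3: 705 × 0.959 = 676
Band 4: 11748 × 0.952 = 11184
Band 5: 3652 × 0.933 + 10093 × 0.69 = 3407 + 6964 = 10371
Giving 3207 / 1002 / 676 / 11184 / 10371.
Scenario B total after 3 periods: 26440
Difference B − A = 26440 − 27337 = -897

-897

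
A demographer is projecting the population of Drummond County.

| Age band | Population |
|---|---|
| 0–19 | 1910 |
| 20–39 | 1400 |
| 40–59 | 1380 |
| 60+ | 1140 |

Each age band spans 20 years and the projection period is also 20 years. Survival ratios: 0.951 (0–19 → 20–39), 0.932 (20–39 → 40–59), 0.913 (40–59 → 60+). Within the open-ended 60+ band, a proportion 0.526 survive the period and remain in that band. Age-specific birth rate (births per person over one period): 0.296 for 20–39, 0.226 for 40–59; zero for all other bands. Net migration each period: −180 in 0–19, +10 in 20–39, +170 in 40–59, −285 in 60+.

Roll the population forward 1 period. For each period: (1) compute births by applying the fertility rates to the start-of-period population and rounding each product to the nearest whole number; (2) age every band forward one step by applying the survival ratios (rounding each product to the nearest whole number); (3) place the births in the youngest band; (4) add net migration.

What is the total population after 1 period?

5422

(Bands numbered youngest = 1 to oldest = 4.)
[period 1]
Births: 1400 × 0.296 = 414, 1380 × 0.226 = 312 ⇒ total 726
Band 2: 1910 × 0.951 = 1816
Band 3: 1400 × 0.932 = 1305
Band 4: 1380 × 0.913 + 1140 × 0.526 = 1260 + 600 = 1860
Net migration: Band 1 − 180 → 546; Band 2 + 10 → 1826; Band 3 + 170 → 1475; Band 4 − 285 → 1575
→ [546, 1826, 1475, 1575]
Total after period 1: 546 + 1826 + 1475 + 1575 = 5422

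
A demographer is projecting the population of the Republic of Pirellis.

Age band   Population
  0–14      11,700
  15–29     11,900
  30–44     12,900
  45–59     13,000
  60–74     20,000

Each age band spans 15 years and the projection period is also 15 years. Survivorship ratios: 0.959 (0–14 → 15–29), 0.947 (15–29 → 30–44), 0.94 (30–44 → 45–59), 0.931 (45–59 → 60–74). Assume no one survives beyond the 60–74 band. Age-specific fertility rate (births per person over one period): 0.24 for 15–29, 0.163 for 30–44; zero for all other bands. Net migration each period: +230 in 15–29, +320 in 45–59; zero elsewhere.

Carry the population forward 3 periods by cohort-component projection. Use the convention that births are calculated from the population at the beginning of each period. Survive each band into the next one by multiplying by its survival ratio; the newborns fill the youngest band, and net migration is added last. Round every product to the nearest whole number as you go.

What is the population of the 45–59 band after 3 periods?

10512

After projecting period 1:
Births: 11900 × 0.24 = 2856 ; 12900 × 0.163 = 2103 — total 4959
15–29: 11700 × 0.959 = 11220
30–44: 11900 × 0.947 = 11269
45–59: 12900 × 0.94 = 12126
60–74: 13000 × 0.931 = 12103
Net migration: 15–29 + 230 → 11450; 45–59 + 320 → 12446
→ [4959, 11450, 11269, 12446, 12103]
After projecting period 2:
Births: 11450 × 0.24 = 2748 ; 11269 × 0.163 = 1837 — total 4585
15–29: 4959 × 0.959 = 4756
30–44: 11450 × 0.947 = 10843
45–59: 11269 × 0.94 = 10593
60–74: 12446 × 0.931 = 11587
Net migration: 15–29 + 230 → 4986; 45–59 + 320 → 10913
→ [4585, 4986, 10843, 10913, 11587]
After projecting period 3:
Births: 4986 × 0.24 = 1197 ; 10843 × 0.163 = 1767 — total 2964
15–29: 4585 × 0.959 = 4397
30–44: 4986 × 0.947 = 4722
45–59: 10843 × 0.94 = 10192
60–74: 10913 × 0.931 = 10160
Net migration: 15–29 + 230 → 4627; 45–59 + 320 → 10512
→ [2964, 4627, 4722, 10512, 10160]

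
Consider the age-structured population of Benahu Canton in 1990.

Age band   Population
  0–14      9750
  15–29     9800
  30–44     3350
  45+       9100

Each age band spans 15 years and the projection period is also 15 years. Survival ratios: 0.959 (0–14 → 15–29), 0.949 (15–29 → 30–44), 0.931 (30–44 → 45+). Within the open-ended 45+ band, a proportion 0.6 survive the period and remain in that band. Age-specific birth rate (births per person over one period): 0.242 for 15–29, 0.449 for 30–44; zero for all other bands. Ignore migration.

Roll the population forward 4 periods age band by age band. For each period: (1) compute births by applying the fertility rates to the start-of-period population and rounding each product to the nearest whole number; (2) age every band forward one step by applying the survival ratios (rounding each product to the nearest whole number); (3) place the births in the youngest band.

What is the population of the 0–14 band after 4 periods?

Period 1.
Births: 9800 * 0.242 = 2372, 3350 * 0.449 = 1504 — total 3876
15–29: 9750 * 0.959 = 9350
30–44: 9800 * 0.949 = 9300
45+: 3350 * 0.931 + 9100 * 0.6 = 3119 + 5460 = 8579
End of period: [3876, 9350, 9300, 8579]
Period 2.
Births: 9350 * 0.242 = 2263, 9300 * 0.449 = 4176 — total 6439
15–29: 3876 * 0.959 = 3717
30–44: 9350 * 0.949 = 8873
45+: 9300 * 0.931 + 8579 * 0.6 = 8658 + 5147 = 13805
End of period: [6439, 3717, 8873, 13805]
Period 3.
Births: 3717 * 0.242 = 900, 8873 * 0.449 = 3984 — total 4884
15–29: 6439 * 0.959 = 6175
30–44: 3717 * 0.949 = 3527
45+: 8873 * 0.931 + 13805 * 0.6 = 8261 + 8283 = 16544
End of period: [4884, 6175, 3527, 16544]
Period 4.
Births: 6175 * 0.242 = 1494, 3527 * 0.449 = 1584 — total 3078
15–29: 4884 * 0.959 = 4684
30–44: 6175 * 0.949 = 5860
45+: 3527 * 0.931 + 16544 * 0.6 = 3284 + 9926 = 13210
End of period: [3078, 4684, 5860, 13210]

3078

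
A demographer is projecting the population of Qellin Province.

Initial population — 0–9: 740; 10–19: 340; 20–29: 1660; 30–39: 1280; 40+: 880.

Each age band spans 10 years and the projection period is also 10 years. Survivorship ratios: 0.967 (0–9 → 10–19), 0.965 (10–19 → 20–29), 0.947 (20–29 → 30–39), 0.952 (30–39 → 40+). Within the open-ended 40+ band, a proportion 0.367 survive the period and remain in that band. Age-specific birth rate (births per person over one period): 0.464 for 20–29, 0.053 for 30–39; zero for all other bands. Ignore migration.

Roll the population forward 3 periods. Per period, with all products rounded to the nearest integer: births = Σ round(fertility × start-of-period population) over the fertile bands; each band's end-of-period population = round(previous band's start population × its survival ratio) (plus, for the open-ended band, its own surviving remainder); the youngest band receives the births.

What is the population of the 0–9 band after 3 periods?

Period 1.
Births: 1660 * 0.464 = 770  |  1280 * 0.053 = 68 ⇒ total 838
10–19: 740 * 0.967 = 716
20–29: 340 * 0.965 = 328
30–39: 1660 * 0.947 = 1572
40+: 1280 * 0.952 + 880 * 0.367 = 1219 + 323 = 1542
Population now: 0–9=838, 10–19=716, 20–29=328, 30–39=1572, 40+=1542
Period 2.
Births: 328 * 0.464 = 152  |  1572 * 0.053 = 83 ⇒ total 235
10–19: 838 * 0.967 = 810
20–29: 716 * 0.965 = 691
30–39: 328 * 0.947 = 311
40+: 1572 * 0.952 + 1542 * 0.367 = 1497 + 566 = 2063
Population now: 0–9=235, 10–19=810, 20–29=691, 30–39=311, 40+=2063
Period 3.
Births: 691 * 0.464 = 321  |  311 * 0.053 = 16 ⇒ total 337
10–19: 235 * 0.967 = 227
20–29: 810 * 0.965 = 782
30–39: 691 * 0.947 = 654
40+: 311 * 0.952 + 2063 * 0.367 = 296 + 757 = 1053
Population now: 0–9=337, 10–19=227, 20–29=782, 30–39=654, 40+=1053

337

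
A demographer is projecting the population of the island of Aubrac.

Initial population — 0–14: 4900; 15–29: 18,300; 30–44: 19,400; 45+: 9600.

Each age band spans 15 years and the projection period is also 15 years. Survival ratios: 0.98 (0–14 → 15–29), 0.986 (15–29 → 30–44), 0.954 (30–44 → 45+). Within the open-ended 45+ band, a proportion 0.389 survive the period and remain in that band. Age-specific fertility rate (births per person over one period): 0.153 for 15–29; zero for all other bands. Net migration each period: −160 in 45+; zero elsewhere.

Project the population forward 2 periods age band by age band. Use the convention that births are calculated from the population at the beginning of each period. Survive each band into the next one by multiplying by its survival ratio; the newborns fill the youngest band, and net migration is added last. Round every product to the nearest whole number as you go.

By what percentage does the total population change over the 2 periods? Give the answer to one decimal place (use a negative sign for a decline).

-35.1

(Bands numbered youngest = 1 to oldest = 4.)
[period 1]
Births: 18300 × 0.153 = 2800
Band 2: 4900 × 0.98 = 4802
Band 3: 18300 × 0.986 = 18044
Band 4: 19400 × 0.954 + 9600 × 0.389 = 18508 + 3734 = 22242
Net migration: Band 4 − 160 → 22082
→ [2800, 4802, 18044, 22082]
[period 2]
Births: 4802 × 0.153 = 735
Band 2: 2800 × 0.98 = 2744
Band 3: 4802 × 0.986 = 4735
Band 4: 18044 × 0.954 + 22082 × 0.389 = 17214 + 8590 = 25804
Net migration: Band 4 − 160 → 25644
→ [735, 2744, 4735, 25644]
Total: 52200 → 33858; change = -18342; percentage change = -35.1%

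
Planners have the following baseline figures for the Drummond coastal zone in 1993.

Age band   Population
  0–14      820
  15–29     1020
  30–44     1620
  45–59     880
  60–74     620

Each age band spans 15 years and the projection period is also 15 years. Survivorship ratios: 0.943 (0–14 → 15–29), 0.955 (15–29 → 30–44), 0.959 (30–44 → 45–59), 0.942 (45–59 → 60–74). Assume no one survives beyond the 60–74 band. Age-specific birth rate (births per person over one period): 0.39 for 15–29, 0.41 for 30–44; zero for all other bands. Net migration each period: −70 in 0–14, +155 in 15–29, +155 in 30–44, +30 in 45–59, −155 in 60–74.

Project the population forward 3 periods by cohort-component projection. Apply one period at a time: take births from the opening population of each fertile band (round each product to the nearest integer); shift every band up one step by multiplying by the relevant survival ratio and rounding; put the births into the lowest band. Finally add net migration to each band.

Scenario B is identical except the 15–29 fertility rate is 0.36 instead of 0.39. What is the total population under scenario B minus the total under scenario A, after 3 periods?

Period 1.
Births: 1020 × 0.39 = 398 ; 1620 × 0.41 = 664 → total 1062
15–29: 820 × 0.943 = 773
30–44: 1020 × 0.955 = 974
45–59: 1620 × 0.959 = 1554
60–74: 880 × 0.942 = 829
Net migration: 0–14 − 70 → 992; 15–29 + 155 → 928; 30–44 + 155 → 1129; 45–59 + 30 → 1584; 60–74 − 155 → 674
→ [992, 928, 1129, 1584, 674]
Period 2.
Births: 928 × 0.39 = 362 ; 1129 × 0.41 = 463 → total 825
15–29: 992 × 0.943 = 935
30–44: 928 × 0.955 = 886
45–59: 1129 × 0.959 = 1083
60–74: 1584 × 0.942 = 1492
Net migration: 0–14 − 70 → 755; 15–29 + 155 → 1090; 30–44 + 155 → 1041; 45–59 + 30 → 1113; 60–74 − 155 → 1337
→ [755, 1090, 1041, 1113, 1337]
Period 3.
Births: 1090 × 0.39 = 425 ; 1041 × 0.41 = 427 → total 852
15–29: 755 × 0.943 = 712
30–44: 1090 × 0.955 = 1041
45–59: 1041 × 0.959 = 998
60–74: 1113 × 0.942 = 1048
Net migration: 0–14 − 70 → 782; 15–29 + 155 → 867; 30–44 + 155 → 1196; 45–59 + 30 → 1028; 60–74 − 155 → 893
→ [782, 867, 1196, 1028, 893]
Scenario A total after 3 periods: 4766
Scenario B projection —
Period 1.
Births: 1020 × 0.36 = 367 ; 1620 × 0.41 = 664 → total 1031
15–29: 820 × 0.943 = 773
30–44: 1020 × 0.955 = 974
45–59: 1620 × 0.959 = 1554
60–74: 880 × 0.942 = 829
Net migration: 0–14 − 70 → 961; 15–29 + 155 → 928; 30–44 + 155 → 1129; 45–59 + 30 → 1584; 60–74 − 155 → 674
→ [961, 928, 1129, 1584, 674]
Period 2.
Births: 928 × 0.36 = 334 ; 1129 × 0.41 = 463 → total 797
15–29: 961 × 0.943 = 906
30–44: 928 × 0.955 = 886
45–59: 1129 × 0.959 = 1083
60–74: 1584 × 0.942 = 1492
Net migration: 0–14 − 70 → 727; 15–29 + 155 → 1061; 30–44 + 155 → 1041; 45–59 + 30 → 1113; 60–74 − 155 → 1337
→ [727, 1061, 1041, 1113, 1337]
Period 3.
Births: 1061 × 0.36 = 382 ; 1041 × 0.41 = 427 → total 809
15–29: 727 × 0.943 = 686
30–44: 1061 × 0.955 = 1013
45–59: 1041 × 0.959 = 998
60–74: 1113 × 0.942 = 1048
Net migration: 0–14 − 70 → 739; 15–29 + 155 → 841; 30–44 + 155 → 1168; 45–59 + 30 → 1028; 60–74 − 155 → 893
→ [739, 841, 1168, 1028, 893]
Scenario B total after 3 periods: 4669
Difference B − A = 4669 − 4766 = -97

-97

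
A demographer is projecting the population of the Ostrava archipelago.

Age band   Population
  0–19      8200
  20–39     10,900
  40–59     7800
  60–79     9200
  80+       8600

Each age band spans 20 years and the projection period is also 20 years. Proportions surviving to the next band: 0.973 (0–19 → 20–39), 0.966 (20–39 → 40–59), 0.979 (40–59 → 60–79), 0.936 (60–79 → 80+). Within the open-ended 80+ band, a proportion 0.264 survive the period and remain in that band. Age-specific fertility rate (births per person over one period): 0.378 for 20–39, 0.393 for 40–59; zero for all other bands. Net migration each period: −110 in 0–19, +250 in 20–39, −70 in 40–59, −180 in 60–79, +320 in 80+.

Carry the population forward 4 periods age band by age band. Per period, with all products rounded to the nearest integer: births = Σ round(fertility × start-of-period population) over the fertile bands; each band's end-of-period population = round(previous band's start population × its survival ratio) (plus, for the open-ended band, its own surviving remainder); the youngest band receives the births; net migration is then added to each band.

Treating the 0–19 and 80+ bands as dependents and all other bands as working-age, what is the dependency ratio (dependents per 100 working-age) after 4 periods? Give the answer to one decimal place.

83.3

After projecting period 1:
Births: 10900 × 0.378 = 4120  |  7800 × 0.393 = 3065 → total 7185
20–39: 8200 × 0.973 = 7979
40–59: 10900 × 0.966 = 10529
60–79: 7800 × 0.979 = 7636
80+: 9200 × 0.936 + 8600 × 0.264 = 8611 + 2270 = 10881
Net migration: 0–19 − 110 → 7075; 20–39 + 250 → 8229; 40–59 − 70 → 10459; 60–79 − 180 → 7456; 80+ + 320 → 11201
→ [7075, 8229, 10459, 7456, 11201]
After projecting period 2:
Births: 8229 × 0.378 = 3111  |  10459 × 0.393 = 4110 → total 7221
20–39: 7075 × 0.973 = 6884
40–59: 8229 × 0.966 = 7949
60–79: 10459 × 0.979 = 10239
80+: 7456 × 0.936 + 11201 × 0.264 = 6979 + 2957 = 9936
Net migration: 0–19 − 110 → 7111; 20–39 + 250 → 7134; 40–59 − 70 → 7879; 60–79 − 180 → 10059; 80+ + 320 → 10256
→ [7111, 7134, 7879, 10059, 10256]
After projecting period 3:
Births: 7134 × 0.378 = 2697  |  7879 × 0.393 = 3096 → total 5793
20–39: 7111 × 0.973 = 6919
40–59: 7134 × 0.966 = 6891
60–79: 7879 × 0.979 = 7714
80+: 10059 × 0.936 + 10256 × 0.264 = 9415 + 2708 = 12123
Net migration: 0–19 − 110 → 5683; 20–39 + 250 → 7169; 40–59 − 70 → 6821; 60–79 − 180 → 7534; 80+ + 320 → 12443
→ [5683, 7169, 6821, 7534, 12443]
After projecting period 4:
Births: 7169 × 0.378 = 2710  |  6821 × 0.393 = 2681 → total 5391
20–39: 5683 × 0.973 = 5530
40–59: 7169 × 0.966 = 6925
60–79: 6821 × 0.979 = 6678
80+: 7534 × 0.936 + 12443 × 0.264 = 7052 + 3285 = 10337
Net migration: 0–19 − 110 → 5281; 20–39 + 250 → 5780; 40–59 − 70 → 6855; 60–79 − 180 → 6498; 80+ + 320 → 10657
→ [5281, 5780, 6855, 6498, 10657]
Dependents (band 0–19 + band 80+) = 5281 + 10657 = 15938; working-age = 19133; ratio = 15938/19133 × 100 = 83.3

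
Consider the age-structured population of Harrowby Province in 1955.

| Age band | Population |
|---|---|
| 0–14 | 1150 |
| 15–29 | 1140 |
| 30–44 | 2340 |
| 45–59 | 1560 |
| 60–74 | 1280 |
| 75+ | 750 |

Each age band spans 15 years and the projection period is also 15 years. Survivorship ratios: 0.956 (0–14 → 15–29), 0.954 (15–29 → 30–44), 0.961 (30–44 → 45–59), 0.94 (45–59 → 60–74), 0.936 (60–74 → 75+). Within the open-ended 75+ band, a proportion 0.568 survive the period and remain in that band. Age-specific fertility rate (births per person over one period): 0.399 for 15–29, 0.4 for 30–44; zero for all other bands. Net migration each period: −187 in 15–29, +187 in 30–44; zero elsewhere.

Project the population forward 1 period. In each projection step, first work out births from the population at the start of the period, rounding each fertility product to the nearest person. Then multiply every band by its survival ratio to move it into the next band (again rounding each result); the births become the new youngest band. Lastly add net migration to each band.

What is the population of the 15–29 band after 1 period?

Numbering the groups 1..6 from youngest to oldest:
Period 1.
Births: 1140 × 0.399 = 455, 2340 × 0.4 = 936 → total 1391
Group 2: 1150 × 0.956 = 1099
Group 3: 1140 × 0.954 = 1088
Group 4: 2340 × 0.961 = 2249
Group 5: 1560 × 0.94 = 1466
Group 6: 1280 × 0.936 + 750 × 0.568 = 1198 + 426 = 1624
Net migration: Group 2 − 187 → 912; Group 3 + 187 → 1275
→ [1391, 912, 1275, 2249, 1466, 1624]

912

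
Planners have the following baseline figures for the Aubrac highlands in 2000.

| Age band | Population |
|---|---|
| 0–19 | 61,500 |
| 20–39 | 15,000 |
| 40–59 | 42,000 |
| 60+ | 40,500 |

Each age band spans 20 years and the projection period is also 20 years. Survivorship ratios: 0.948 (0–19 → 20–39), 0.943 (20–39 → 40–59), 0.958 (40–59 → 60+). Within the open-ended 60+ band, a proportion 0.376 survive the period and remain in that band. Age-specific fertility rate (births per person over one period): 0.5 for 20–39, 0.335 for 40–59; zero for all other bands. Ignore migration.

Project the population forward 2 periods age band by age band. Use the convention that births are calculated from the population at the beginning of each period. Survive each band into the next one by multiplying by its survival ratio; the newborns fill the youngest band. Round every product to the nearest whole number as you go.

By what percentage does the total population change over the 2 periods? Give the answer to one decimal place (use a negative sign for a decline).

Call the bands 1 to 4, youngest first.
Period 1.
Births: 15000 × 0.5 = 7500, 42000 × 0.335 = 14070 → 21570
Band 2: 61500 × 0.948 = 58302
Band 3: 15000 × 0.943 = 14145
Band 4: 42000 × 0.958 + 40500 × 0.376 = 40236 + 15228 = 55464
Giving 21570 / 58302 / 14145 / 55464.
Period 2.
Births: 58302 × 0.5 = 29151, 14145 × 0.335 = 4739 → 33890
Band 2: 21570 × 0.948 = 20448
Band 3: 58302 × 0.943 = 54979
Band 4: 14145 × 0.958 + 55464 × 0.376 = 13551 + 20854 = 34405
Giving 33890 / 20448 / 54979 / 34405.
Total: 159000 → 143722; change = -15278; percentage change = -9.6%

-9.6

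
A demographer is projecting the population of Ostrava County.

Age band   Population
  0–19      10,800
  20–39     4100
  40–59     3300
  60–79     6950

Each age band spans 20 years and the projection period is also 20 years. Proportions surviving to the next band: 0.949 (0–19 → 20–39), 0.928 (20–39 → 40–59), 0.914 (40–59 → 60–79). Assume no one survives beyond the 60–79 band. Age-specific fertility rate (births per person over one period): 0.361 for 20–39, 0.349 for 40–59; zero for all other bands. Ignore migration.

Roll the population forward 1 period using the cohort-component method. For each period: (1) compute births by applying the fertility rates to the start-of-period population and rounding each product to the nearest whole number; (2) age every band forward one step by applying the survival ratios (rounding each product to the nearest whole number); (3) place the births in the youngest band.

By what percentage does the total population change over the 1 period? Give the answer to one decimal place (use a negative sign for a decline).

Period 1:
Births: 4100 * 0.361 = 1480  |  3300 * 0.349 = 1152 → 2632
20–39: 10800 * 0.949 = 10249
40–59: 4100 * 0.928 = 3805
60–79: 3300 * 0.914 = 3016
Giving 2632 / 10249 / 3805 / 3016.
Total: 25150 → 19702; change = -5448; percentage change = -21.7%

-21.7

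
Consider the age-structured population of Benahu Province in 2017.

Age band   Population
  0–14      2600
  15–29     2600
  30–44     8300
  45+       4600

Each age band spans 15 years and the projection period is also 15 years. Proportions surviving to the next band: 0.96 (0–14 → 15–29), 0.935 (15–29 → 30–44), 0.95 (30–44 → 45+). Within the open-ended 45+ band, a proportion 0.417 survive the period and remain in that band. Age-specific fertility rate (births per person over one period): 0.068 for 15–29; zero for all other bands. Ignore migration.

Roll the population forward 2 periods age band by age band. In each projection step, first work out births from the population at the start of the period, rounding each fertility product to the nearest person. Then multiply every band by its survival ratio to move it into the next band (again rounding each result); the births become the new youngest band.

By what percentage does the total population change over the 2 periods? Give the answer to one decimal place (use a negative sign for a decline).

-49.9

Call the bands 1 to 4, youngest first.
Period 1:
Births: 2600 × 0.068 = 177
Band 2: 2600 × 0.96 = 2496
Band 3: 2600 × 0.935 = 2431
Band 4: 8300 × 0.95 + 4600 × 0.417 = 7885 + 1918 = 9803
Population now: 0–14=177, 15–29=2496, 30–44=2431, 45+=9803
Period 2:
Births: 2496 × 0.068 = 170
Band 2: 177 × 0.96 = 170
Band 3: 2496 × 0.935 = 2334
Band 4: 2431 × 0.95 + 9803 × 0.417 = 2309 + 4088 = 6397
Population now: 0–14=170, 15–29=170, 30–44=2334, 45+=6397
Total: 18100 → 9071; change = -9029; percentage change = -49.9%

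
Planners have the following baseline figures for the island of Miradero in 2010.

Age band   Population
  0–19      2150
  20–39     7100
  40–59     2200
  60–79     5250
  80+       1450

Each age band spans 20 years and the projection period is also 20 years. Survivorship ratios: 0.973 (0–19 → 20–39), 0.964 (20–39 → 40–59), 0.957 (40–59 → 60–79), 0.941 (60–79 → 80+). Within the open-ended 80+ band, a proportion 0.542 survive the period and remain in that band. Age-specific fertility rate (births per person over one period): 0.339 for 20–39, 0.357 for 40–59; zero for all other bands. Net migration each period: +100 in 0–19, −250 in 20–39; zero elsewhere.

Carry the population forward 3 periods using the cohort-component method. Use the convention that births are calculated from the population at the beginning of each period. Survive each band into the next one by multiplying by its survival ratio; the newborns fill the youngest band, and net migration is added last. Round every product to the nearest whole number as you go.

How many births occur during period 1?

Period 1:
Births: 7100 × 0.339 = 2407, 2200 × 0.357 = 785 — total 3192
20–39: 2150 × 0.973 = 2092
40–59: 7100 × 0.964 = 6844
60–79: 2200 × 0.957 = 2105
80+: 5250 × 0.941 + 1450 × 0.542 = 4940 + 786 = 5726
Net migration: 0–19 + 100 → 3292; 20–39 − 250 → 1842
→ [3292, 1842, 6844, 2105, 5726]

3192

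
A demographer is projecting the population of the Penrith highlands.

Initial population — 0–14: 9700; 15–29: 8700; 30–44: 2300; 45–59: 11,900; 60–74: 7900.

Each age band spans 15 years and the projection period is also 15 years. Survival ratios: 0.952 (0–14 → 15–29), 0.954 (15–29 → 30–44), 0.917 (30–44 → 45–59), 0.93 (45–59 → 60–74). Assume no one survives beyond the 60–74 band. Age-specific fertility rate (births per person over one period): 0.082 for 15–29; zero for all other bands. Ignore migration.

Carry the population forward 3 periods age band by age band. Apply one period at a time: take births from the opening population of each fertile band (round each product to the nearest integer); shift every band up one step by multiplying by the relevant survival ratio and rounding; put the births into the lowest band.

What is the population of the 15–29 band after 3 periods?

(Bands numbered youngest = 1 to oldest = 5.)
[period 1]
Births: 8700 × 0.082 = 713
Band 2: 9700 × 0.952 = 9234
Band 3: 8700 × 0.954 = 8300
Band 4: 2300 × 0.917 = 2109
Band 5: 11900 × 0.93 = 11067
→ [713, 9234, 8300, 2109, 11067]
[period 2]
Births: 9234 × 0.082 = 757
Band 2: 713 × 0.952 = 679
Band 3: 9234 × 0.954 = 8809
Band 4: 8300 × 0.917 = 7611
Band 5: 2109 × 0.93 = 1961
→ [757, 679, 8809, 7611, 1961]
[period 3]
Births: 679 × 0.082 = 56
Band 2: 757 × 0.952 = 721
Band 3: 679 × 0.954 = 648
Band 4: 8809 × 0.917 = 8078
Band 5: 7611 × 0.93 = 7078
→ [56, 721, 648, 8078, 7078]

721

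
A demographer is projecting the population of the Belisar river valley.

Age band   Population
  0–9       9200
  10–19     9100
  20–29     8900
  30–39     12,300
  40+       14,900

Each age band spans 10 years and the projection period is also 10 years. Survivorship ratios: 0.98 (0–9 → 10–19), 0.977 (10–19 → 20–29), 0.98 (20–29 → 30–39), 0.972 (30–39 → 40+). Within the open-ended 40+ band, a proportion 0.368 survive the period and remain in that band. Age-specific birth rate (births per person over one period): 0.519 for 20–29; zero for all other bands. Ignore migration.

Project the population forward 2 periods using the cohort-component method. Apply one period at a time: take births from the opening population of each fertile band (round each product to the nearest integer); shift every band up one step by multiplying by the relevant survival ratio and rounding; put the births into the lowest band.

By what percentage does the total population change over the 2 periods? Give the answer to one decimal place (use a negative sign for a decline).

-23.6

Period 1.
Births: 8900 × 0.519 = 4619
10–19: 9200 × 0.98 = 9016
20–29: 9100 × 0.977 = 8891
30–39: 8900 × 0.98 = 8722
40+: 12300 × 0.972 + 14900 × 0.368 = 11956 + 5483 = 17439
End of period: [4619, 9016, 8891, 8722, 17439]
Period 2.
Births: 8891 × 0.519 = 4614
10–19: 4619 × 0.98 = 4527
20–29: 9016 × 0.977 = 8809
30–39: 8891 × 0.98 = 8713
40+: 8722 × 0.972 + 17439 × 0.368 = 8478 + 6418 = 14896
End of period: [4614, 4527, 8809, 8713, 14896]
Total: 54400 → 41559; change = -12841; percentage change = -23.6%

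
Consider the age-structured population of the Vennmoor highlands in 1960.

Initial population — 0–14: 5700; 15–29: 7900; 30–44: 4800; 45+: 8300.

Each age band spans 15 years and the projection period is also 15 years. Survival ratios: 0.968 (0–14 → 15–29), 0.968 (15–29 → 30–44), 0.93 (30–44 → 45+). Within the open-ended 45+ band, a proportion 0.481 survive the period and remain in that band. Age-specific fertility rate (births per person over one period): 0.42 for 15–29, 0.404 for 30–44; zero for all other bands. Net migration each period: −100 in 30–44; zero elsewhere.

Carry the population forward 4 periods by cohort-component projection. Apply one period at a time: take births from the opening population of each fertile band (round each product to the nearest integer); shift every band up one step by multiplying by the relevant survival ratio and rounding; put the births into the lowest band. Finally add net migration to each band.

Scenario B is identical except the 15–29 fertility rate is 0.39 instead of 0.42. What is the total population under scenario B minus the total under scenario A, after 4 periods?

Numbering the bands 1..4 from youngest to oldest:
[period 1]
Births: 7900 × 0.42 = 3318, 4800 × 0.404 = 1939 — total 5257
Band 2: 5700 × 0.968 = 5518
Band 3: 7900 × 0.968 = 7647
Band 4: 4800 × 0.93 + 8300 × 0.481 = 4464 + 3992 = 8456
Net migration: Band 3 − 100 → 7547
Giving 5257 / 5518 / 7547 / 8456.
[period 2]
Births: 5518 × 0.42 = 2318, 7547 × 0.404 = 3049 — total 5367
Band 2: 5257 × 0.968 = 5089
Band 3: 5518 × 0.968 = 5341
Band 4: 7547 × 0.93 + 8456 × 0.481 = 7019 + 4067 = 11086
Net migration: Band 3 − 100 → 5241
Giving 5367 / 5089 / 5241 / 11086.
[period 3]
Births: 5089 × 0.42 = 2137, 5241 × 0.404 = 2117 — total 4254
Band 2: 5367 × 0.968 = 5195
Band 3: 5089 × 0.968 = 4926
Band 4: 5241 × 0.93 + 11086 × 0.481 = 4874 + 5332 = 10206
Net migration: Band 3 − 100 → 4826
Giving 4254 / 5195 / 4826 / 10206.
[period 4]
Births: 5195 × 0.42 = 2182, 4826 × 0.404 = 1950 — total 4132
Band 2: 4254 × 0.968 = 4118
Band 3: 5195 × 0.968 = 5029
Band 4: 4826 × 0.93 + 10206 × 0.481 = 4488 + 4909 = 9397
Net migration: Band 3 − 100 → 4929
Giving 4132 / 4118 / 4929 / 9397.
Scenario A total after 4 periods: 22576
Scenario B projection —
[period 1]
Births: 7900 × 0.39 = 3081, 4800 × 0.404 = 1939 — total 5020
Band 2: 5700 × 0.968 = 5518
Band 3: 7900 × 0.968 = 7647
Band 4: 4800 × 0.93 + 8300 × 0.481 = 4464 + 3992 = 8456
Net migration: Band 3 − 100 → 7547
Giving 5020 / 5518 / 7547 / 8456.
[period 2]
Births: 5518 × 0.39 = 2152, 7547 × 0.404 = 3049 — total 5201
Band 2: 5020 × 0.968 = 4859
Band 3: 5518 × 0.968 = 5341
Band 4: 7547 × 0.93 + 8456 × 0.481 = 7019 + 4067 = 11086
Net migration: Band 3 − 100 → 5241
Giving 5201 / 4859 / 5241 / 11086.
[period 3]
Births: 4859 × 0.39 = 1895, 5241 × 0.404 = 2117 — total 4012
Band 2: 5201 × 0.968 = 5035
Band 3: 4859 × 0.968 = 4704
Band 4: 5241 × 0.93 + 11086 × 0.481 = 4874 + 5332 = 10206
Net migration: Band 3 − 100 → 4604
Giving 4012 / 5035 / 4604 / 10206.
[period 4]
Births: 5035 × 0.39 = 1964, 4604 × 0.404 = 1860 — total 3824
Band 2: 4012 × 0.968 = 3884
Band 3: 5035 × 0.968 = 4874
Band 4: 4604 × 0.93 + 10206 × 0.481 = 4282 + 4909 = 9191
Net migration: Band 3 − 100 → 4774
Giving 3824 / 3884 / 4774 / 9191.
Scenario B total after 4 periods: 21673
Difference B − A = 21673 − 22576 = -903

-903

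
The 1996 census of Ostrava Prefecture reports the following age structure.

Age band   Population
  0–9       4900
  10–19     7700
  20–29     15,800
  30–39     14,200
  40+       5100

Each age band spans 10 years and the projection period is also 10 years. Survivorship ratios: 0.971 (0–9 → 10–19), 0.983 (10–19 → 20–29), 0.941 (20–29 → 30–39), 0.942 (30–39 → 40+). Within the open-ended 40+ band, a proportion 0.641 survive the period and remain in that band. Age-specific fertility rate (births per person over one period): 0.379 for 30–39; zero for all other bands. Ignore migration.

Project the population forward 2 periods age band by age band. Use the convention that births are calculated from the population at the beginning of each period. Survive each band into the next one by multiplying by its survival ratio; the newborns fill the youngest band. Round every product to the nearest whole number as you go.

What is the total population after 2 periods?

47335

(Groups numbered youngest = 1 to oldest = 5.)
[period 1]
Births: 14200 * 0.379 = 5382
Group 2: 4900 * 0.971 = 4758
Group 3: 7700 * 0.983 = 7569
Group 4: 15800 * 0.941 = 14868
Group 5: 14200 * 0.942 + 5100 * 0.641 = 13376 + 3269 = 16645
End of period: [5382, 4758, 7569, 14868, 16645]
[period 2]
Births: 14868 * 0.379 = 5635
Group 2: 5382 * 0.971 = 5226
Group 3: 4758 * 0.983 = 4677
Group 4: 7569 * 0.941 = 7122
Group 5: 14868 * 0.942 + 16645 * 0.641 = 14006 + 10669 = 24675
End of period: [5635, 5226, 4677, 7122, 24675]
Total after period 2: 5635 + 5226 + 4677 + 7122 + 24675 = 47335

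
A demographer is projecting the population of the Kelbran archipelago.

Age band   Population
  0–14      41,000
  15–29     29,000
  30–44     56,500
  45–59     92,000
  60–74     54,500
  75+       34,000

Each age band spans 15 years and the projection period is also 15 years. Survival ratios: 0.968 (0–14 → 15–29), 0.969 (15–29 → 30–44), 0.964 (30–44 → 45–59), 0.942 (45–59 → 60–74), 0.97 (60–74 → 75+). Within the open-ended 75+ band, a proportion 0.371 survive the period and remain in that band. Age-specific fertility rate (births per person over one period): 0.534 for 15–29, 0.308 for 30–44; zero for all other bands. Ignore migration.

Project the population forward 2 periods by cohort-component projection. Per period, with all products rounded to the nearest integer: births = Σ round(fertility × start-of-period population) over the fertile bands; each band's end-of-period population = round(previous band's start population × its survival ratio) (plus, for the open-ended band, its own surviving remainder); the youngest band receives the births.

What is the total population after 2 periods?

(Bands numbered youngest = 1 to oldest = 6.)
Period 1:
Births: 29000 × 0.534 = 15486 ; 56500 × 0.308 = 17402 → 32888
Band 2: 41000 × 0.968 = 39688
Band 3: 29000 × 0.969 = 28101
Band 4: 56500 × 0.964 = 54466
Band 5: 92000 × 0.942 = 86664
Band 6: 54500 × 0.97 + 34000 × 0.371 = 52865 + 12614 = 65479
Giving 32888 / 39688 / 28101 / 54466 / 86664 / 65479.
Period 2:
Births: 39688 × 0.534 = 21193 ; 28101 × 0.308 = 8655 → 29848
Band 2: 32888 × 0.968 = 31836
Band 3: 39688 × 0.969 = 38458
Band 4: 28101 × 0.964 = 27089
Band 5: 54466 × 0.942 = 51307
Band 6: 86664 × 0.97 + 65479 × 0.371 = 84064 + 24293 = 108357
Giving 29848 / 31836 / 38458 / 27089 / 51307 / 108357.
Total after period 2: 29848 + 31836 + 38458 + 27089 + 51307 + 108357 = 286895

286895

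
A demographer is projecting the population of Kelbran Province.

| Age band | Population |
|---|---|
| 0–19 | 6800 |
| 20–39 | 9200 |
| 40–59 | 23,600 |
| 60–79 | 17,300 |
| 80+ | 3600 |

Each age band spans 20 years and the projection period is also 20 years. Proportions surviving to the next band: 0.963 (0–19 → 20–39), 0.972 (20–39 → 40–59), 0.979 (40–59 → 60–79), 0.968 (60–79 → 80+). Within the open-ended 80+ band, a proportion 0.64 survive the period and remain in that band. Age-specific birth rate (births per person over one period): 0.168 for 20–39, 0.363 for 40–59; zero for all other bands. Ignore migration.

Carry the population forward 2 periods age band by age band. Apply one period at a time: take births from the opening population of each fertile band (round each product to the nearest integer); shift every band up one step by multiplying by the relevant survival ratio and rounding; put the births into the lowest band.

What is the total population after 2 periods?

(Groups numbered youngest = 1 to oldest = 5.)
After projecting period 1:
Births: 9200 * 0.168 = 1546, 23600 * 0.363 = 8567 ⇒ total 10113
Group 2: 6800 * 0.963 = 6548
Group 3: 9200 * 0.972 = 8942
Group 4: 23600 * 0.979 = 23104
Group 5: 17300 * 0.968 + 3600 * 0.64 = 16746 + 2304 = 19050
End of period: [10113, 6548, 8942, 23104, 19050]
After projecting period 2:
Births: 6548 * 0.168 = 1100, 8942 * 0.363 = 3246 ⇒ total 4346
Group 2: 10113 * 0.963 = 9739
Group 3: 6548 * 0.972 = 6365
Group 4: 8942 * 0.979 = 8754
Group 5: 23104 * 0.968 + 19050 * 0.64 = 22365 + 12192 = 34557
End of period: [4346, 9739, 6365, 8754, 34557]
Total after period 2: 4346 + 9739 + 6365 + 8754 + 34557 = 63761

63761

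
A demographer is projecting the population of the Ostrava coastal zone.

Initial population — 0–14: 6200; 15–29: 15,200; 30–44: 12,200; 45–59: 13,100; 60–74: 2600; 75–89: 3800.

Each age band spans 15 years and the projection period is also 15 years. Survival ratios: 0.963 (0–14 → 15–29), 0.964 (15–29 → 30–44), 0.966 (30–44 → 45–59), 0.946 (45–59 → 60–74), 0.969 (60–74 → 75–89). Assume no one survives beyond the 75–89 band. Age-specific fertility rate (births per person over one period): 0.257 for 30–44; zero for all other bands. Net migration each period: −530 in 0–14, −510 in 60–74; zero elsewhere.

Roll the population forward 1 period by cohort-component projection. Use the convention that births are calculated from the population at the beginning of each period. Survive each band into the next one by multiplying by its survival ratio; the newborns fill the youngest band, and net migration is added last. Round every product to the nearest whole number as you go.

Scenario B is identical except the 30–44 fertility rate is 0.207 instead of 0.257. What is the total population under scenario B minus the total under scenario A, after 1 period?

-610

(Bands numbered youngest = 1 to oldest = 6.)
[period 1]
Births: 12200 × 0.257 = 3135
Band 2: 6200 × 0.963 = 5971
Band 3: 15200 × 0.964 = 14653
Band 4: 12200 × 0.966 = 11785
Band 5: 13100 × 0.946 = 12393
Band 6: 2600 × 0.969 = 2519
Net migration: Band 1 − 530 → 2605; Band 5 − 510 → 11883
Giving 2605 / 5971 / 14653 / 11785 / 11883 / 2519.
Scenario A total after 1 period: 49416
Scenario B projection —
[period 1]
Births: 12200 × 0.207 = 2525
Band 2: 6200 × 0.963 = 5971
Band 3: 15200 × 0.964 = 14653
Band 4: 12200 × 0.966 = 11785
Band 5: 13100 × 0.946 = 12393
Band 6: 2600 × 0.969 = 2519
Net migration: Band 1 − 530 → 1995; Band 5 − 510 → 11883
Giving 1995 / 5971 / 14653 / 11785 / 11883 / 2519.
Scenario B total after 1 period: 48806
Difference B − A = 48806 − 49416 = -610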